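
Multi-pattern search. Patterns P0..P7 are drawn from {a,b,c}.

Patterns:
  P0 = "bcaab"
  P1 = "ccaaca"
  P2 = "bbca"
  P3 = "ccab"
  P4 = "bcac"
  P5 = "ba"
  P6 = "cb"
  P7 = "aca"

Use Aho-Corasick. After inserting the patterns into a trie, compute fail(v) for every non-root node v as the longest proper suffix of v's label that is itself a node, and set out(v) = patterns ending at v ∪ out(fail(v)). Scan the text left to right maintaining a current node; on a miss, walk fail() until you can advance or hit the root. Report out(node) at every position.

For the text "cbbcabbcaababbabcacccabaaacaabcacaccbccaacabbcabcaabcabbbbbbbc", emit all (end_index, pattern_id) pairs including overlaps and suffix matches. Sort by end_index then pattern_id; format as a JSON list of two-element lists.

Construct AC machine:
Trie (insert patterns):
  n0 'ε': a→19 b→1 c→6
  n1 'b': a→17 b→12 c→2
  n2 'bc': a→3
  n3 'bca': a→4 c→16
  n4 'bcaa': b→5
  n5 'bcaab': ·  ←P0
  n6 'c': b→18 c→7
  n7 'cc': a→8
  n8 'cca': a→9 b→15
  n9 'ccaa': c→10
  n10 'ccaac': a→11
  n11 'ccaaca': ·  ←P1
  n12 'bb': c→13
  n13 'bbc': a→14
  n14 'bbca': ·  ←P2
  n15 'ccab': ·  ←P3
  n16 'bcac': ·  ←P4
  n17 'ba': ·  ←P5
  n18 'cb': ·  ←P6
  n19 'a': c→20
  n20 'ac': a→21
  n21 'aca': ·  ←P7

BFS fail/out derivation:
  fail(1) 'b': from fail(0)=0 chase 'b': 0 ⇒ 0;  out=∅∪out(0)=∅
  fail(6) 'c': from fail(0)=0 chase 'c': 0 ⇒ 0;  out=∅∪out(0)=∅
  fail(19) 'a': from fail(0)=0 chase 'a': 0 ⇒ 0;  out=∅∪out(0)=∅
  fail(2) 'bc': from fail(1)=0 chase 'c': 0 ⇒ 6;  out=∅∪out(6)=∅
  fail(7) 'cc': from fail(6)=0 chase 'c': 0 ⇒ 6;  out=∅∪out(6)=∅
  fail(12) 'bb': from fail(1)=0 chase 'b': 0 ⇒ 1;  out=∅∪out(1)=∅
  fail(17) 'ba': from fail(1)=0 chase 'a': 0 ⇒ 19;  out={5}∪out(19)={5}
  fail(18) 'cb': from fail(6)=0 chase 'b': 0 ⇒ 1;  out={6}∪out(1)={6}
  fail(20) 'ac': from fail(19)=0 chase 'c': 0 ⇒ 6;  out=∅∪out(6)=∅
  fail(3) 'bca': from fail(2)=6 chase 'a': 6→0 ⇒ 19;  out=∅∪out(19)=∅
  fail(8) 'cca': from fail(7)=6 chase 'a': 6→0 ⇒ 19;  out=∅∪out(19)=∅
  fail(13) 'bbc': from fail(12)=1 chase 'c': 1 ⇒ 2;  out=∅∪out(2)=∅
  fail(21) 'aca': from fail(20)=6 chase 'a': 6→0 ⇒ 19;  out={7}∪out(19)={7}
  fail(4) 'bcaa': from fail(3)=19 chase 'a': 19→0 ⇒ 19;  out=∅∪out(19)=∅
  fail(9) 'ccaa': from fail(8)=19 chase 'a': 19→0 ⇒ 19;  out=∅∪out(19)=∅
  fail(14) 'bbca': from fail(13)=2 chase 'a': 2 ⇒ 3;  out={2}∪out(3)={2}
  fail(15) 'ccab': from fail(8)=19 chase 'b': 19→0 ⇒ 1;  out={3}∪out(1)={3}
  fail(16) 'bcac': from fail(3)=19 chase 'c': 19 ⇒ 20;  out={4}∪out(20)={4}
  fail(5) 'bcaab': from fail(4)=19 chase 'b': 19→0 ⇒ 1;  out={0}∪out(1)={0}
  fail(10) 'ccaac': from fail(9)=19 chase 'c': 19 ⇒ 20;  out=∅∪out(20)=∅
  fail(11) 'ccaaca': from fail(10)=20 chase 'a': 20 ⇒ 21;  out={1}∪out(21)={1,7}

Text stream:
i=0 'c': node 0→6
i=1 'b': node 6→18  ** P6@[0:1]
i=2 'b': node 18→12 (via fail)
i=3 'c': node 12→13
i=4 'a': node 13→14  ** P2@[1:4]
i=5 'b': node 14→1 (via fail)
i=6 'b': node 1→12
i=7 'c': node 12→13
i=8 'a': node 13→14  ** P2@[5:8]
i=9 'a': node 14→4 (via fail)
i=10 'b': node 4→5  ** P0@[6:10]
i=11 'a': node 5→17 (via fail)  ** P5@[10:11]
i=12 'b': node 17→1 (via fail)
i=13 'b': node 1→12
i=14 'a': node 12→17 (via fail)  ** P5@[13:14]
i=15 'b': node 17→1 (via fail)
i=16 'c': node 1→2
i=17 'a': node 2→3
i=18 'c': node 3→16  ** P4@[15:18]
i=19 'c': node 16→7 (via fail)
i=20 'c': node 7→7 (via fail)
i=21 'a': node 7→8
i=22 'b': node 8→15  ** P3@[19:22]
i=23 'a': node 15→17 (via fail)  ** P5@[22:23]
i=24 'a': node 17→19 (via fail)
i=25 'a': node 19→19 (via fail)
i=26 'c': node 19→20
i=27 'a': node 20→21  ** P7@[25:27]
i=28 'a': node 21→19 (via fail)
i=29 'b': node 19→1 (via fail)
i=30 'c': node 1→2
i=31 'a': node 2→3
i=32 'c': node 3→16  ** P4@[29:32]
i=33 'a': node 16→21 (via fail)  ** P7@[31:33]
i=34 'c': node 21→20 (via fail)
i=35 'c': node 20→7 (via fail)
i=36 'b': node 7→18 (via fail)  ** P6@[35:36]
i=37 'c': node 18→2 (via fail)
i=38 'c': node 2→7 (via fail)
i=39 'a': node 7→8
i=40 'a': node 8→9
i=41 'c': node 9→10
i=42 'a': node 10→11  ** P1@[37:42],P7@[40:42]
i=43 'b': node 11→1 (via fail)
i=44 'b': node 1→12
i=45 'c': node 12→13
i=46 'a': node 13→14  ** P2@[43:46]
i=47 'b': node 14→1 (via fail)
i=48 'c': node 1→2
i=49 'a': node 2→3
i=50 'a': node 3→4
i=51 'b': node 4→5  ** P0@[47:51]
i=52 'c': node 5→2 (via fail)
i=53 'a': node 2→3
i=54 'b': node 3→1 (via fail)
i=55 'b': node 1→12
i=56 'b': node 12→12 (via fail)
i=57 'b': node 12→12 (via fail)
i=58 'b': node 12→12 (via fail)
i=59 'b': node 12→12 (via fail)
i=60 'b': node 12→12 (via fail)
i=61 'c': node 12→13

Matches: [[1,6],[4,2],[8,2],[10,0],[11,5],[14,5],[18,4],[22,3],[23,5],[27,7],[32,4],[33,7],[36,6],[42,1],[42,7],[46,2],[51,0]]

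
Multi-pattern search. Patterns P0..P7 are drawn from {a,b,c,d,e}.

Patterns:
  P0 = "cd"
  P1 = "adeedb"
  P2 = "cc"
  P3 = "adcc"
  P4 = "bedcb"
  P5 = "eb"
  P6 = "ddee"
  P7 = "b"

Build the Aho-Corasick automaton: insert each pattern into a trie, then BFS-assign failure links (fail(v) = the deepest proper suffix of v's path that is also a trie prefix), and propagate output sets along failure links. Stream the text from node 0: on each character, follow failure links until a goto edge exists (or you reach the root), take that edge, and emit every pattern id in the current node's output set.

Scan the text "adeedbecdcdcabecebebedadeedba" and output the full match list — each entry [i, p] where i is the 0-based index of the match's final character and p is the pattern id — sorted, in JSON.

Construct AC machine:
Trie (insert patterns):
  n0 'ε': a→3 b→12 c→1 d→19 e→17
  n1 'c': c→9 d→2
  n2 'cd': ·  ←P0
  n3 'a': d→4
  n4 'ad': c→10 e→5
  n5 'ade': e→6
  n6 'adee': d→7
  n7 'adeed': b→8
  n8 'adeedb': ·  ←P1
  n9 'cc': ·  ←P2
  n10 'adc': c→11
  n11 'adcc': ·  ←P3
  n12 'b': e→13  ←P7
  n13 'be': d→14
  n14 'bed': c→15
  n15 'bedc': b→16
  n16 'bedcb': ·  ←P4
  n17 'e': b→18
  n18 'eb': ·  ←P5
  n19 'd': d→20
  n20 'dd': e→21
  n21 'dde': e→22
  n22 'ddee': ·  ←P6

BFS fail/out derivation:
  n1('c'): parent n0 fail=0; on 'c' 0 → fail=0;  out ∅∪∅=∅
  n3('a'): parent n0 fail=0; on 'a' 0 → fail=0;  out ∅∪∅=∅
  n12('b'): parent n0 fail=0; on 'b' 0 → fail=0;  out {7}∪∅={7}
  n17('e'): parent n0 fail=0; on 'e' 0 → fail=0;  out ∅∪∅=∅
  n19('d'): parent n0 fail=0; on 'd' 0 → fail=0;  out ∅∪∅=∅
  n2('cd'): parent n1 fail=0; on 'd' 0 → fail=19;  out {0}∪∅={0}
  n4('ad'): parent n3 fail=0; on 'd' 0 → fail=19;  out ∅∪∅=∅
  n9('cc'): parent n1 fail=0; on 'c' 0 → fail=1;  out {2}∪∅={2}
  n13('be'): parent n12 fail=0; on 'e' 0 → fail=17;  out ∅∪∅=∅
  n18('eb'): parent n17 fail=0; on 'b' 0 → fail=12;  out {5}∪{7}={5,7}
  n20('dd'): parent n19 fail=0; on 'd' 0 → fail=19;  out ∅∪∅=∅
  n5('ade'): parent n4 fail=19; on 'e' 19→0 → fail=17;  out ∅∪∅=∅
  n10('adc'): parent n4 fail=19; on 'c' 19→0 → fail=1;  out ∅∪∅=∅
  n14('bed'): parent n13 fail=17; on 'd' 17→0 → fail=19;  out ∅∪∅=∅
  n21('dde'): parent n20 fail=19; on 'e' 19→0 → fail=17;  out ∅∪∅=∅
  n6('adee'): parent n5 fail=17; on 'e' 17→0 → fail=17;  out ∅∪∅=∅
  n11('adcc'): parent n10 fail=1; on 'c' 1 → fail=9;  out {3}∪{2}={2,3}
  n15('bedc'): parent n14 fail=19; on 'c' 19→0 → fail=1;  out ∅∪∅=∅
  n22('ddee'): parent n21 fail=17; on 'e' 17→0 → fail=17;  out {6}∪∅={6}
  n7('adeed'): parent n6 fail=17; on 'd' 17→0 → fail=19;  out ∅∪∅=∅
  n16('bedcb'): parent n15 fail=1; on 'b' 1→0 → fail=12;  out {4}∪{7}={4,7}
  n8('adeedb'): parent n7 fail=19; on 'b' 19→0 → fail=12;  out {1}∪{7}={1,7}

Text stream:
[0] read 'a'  n0⇒n3
[1] read 'd'  n3⇒n4
[2] read 'e'  n4⇒n5
[3] read 'e'  n5⇒n6
[4] read 'd'  n6⇒n7
[5] read 'b'  n7⇒n8  → match P1@[0:5],P7@[5:5]
[6] read 'e'  n8⇒n13 (via fail)
[7] read 'c'  n13⇒n1 (via fail)
[8] read 'd'  n1⇒n2  → match P0@[7:8]
[9] read 'c'  n2⇒n1 (via fail)
[10] read 'd'  n1⇒n2  → match P0@[9:10]
[11] read 'c'  n2⇒n1 (via fail)
[12] read 'a'  n1⇒n3 (via fail)
[13] read 'b'  n3⇒n12 (via fail)  → match P7@[13:13]
[14] read 'e'  n12⇒n13
[15] read 'c'  n13⇒n1 (via fail)
[16] read 'e'  n1⇒n17 (via fail)
[17] read 'b'  n17⇒n18  → match P5@[16:17],P7@[17:17]
[18] read 'e'  n18⇒n13 (via fail)
[19] read 'b'  n13⇒n18 (via fail)  → match P5@[18:19],P7@[19:19]
[20] read 'e'  n18⇒n13 (via fail)
[21] read 'd'  n13⇒n14
[22] read 'a'  n14⇒n3 (via fail)
[23] read 'd'  n3⇒n4
[24] read 'e'  n4⇒n5
[25] read 'e'  n5⇒n6
[26] read 'd'  n6⇒n7
[27] read 'b'  n7⇒n8  → match P1@[22:27],P7@[27:27]
[28] read 'a'  n8⇒n3 (via fail)

All matches (sorted): [[5,1],[5,7],[8,0],[10,0],[13,7],[17,5],[17,7],[19,5],[19,7],[27,1],[27,7]]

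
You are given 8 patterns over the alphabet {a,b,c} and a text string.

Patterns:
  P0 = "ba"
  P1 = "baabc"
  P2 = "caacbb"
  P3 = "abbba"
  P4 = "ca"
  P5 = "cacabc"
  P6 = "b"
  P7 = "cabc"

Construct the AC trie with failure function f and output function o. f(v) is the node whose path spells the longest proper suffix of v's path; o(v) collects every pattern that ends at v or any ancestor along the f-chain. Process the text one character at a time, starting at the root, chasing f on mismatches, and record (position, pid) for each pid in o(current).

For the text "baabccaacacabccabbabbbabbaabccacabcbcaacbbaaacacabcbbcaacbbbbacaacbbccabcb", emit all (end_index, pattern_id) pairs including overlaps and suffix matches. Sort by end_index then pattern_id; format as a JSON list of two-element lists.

Build automaton:
Trie nodes:
  n0 'ε': a→12 b→1 c→6
  n1 'b': a→2  ←P6
  n2 'ba': a→3  ←P0
  n3 'baa': b→4
  n4 'baab': c→5
  n5 'baabc': ·  ←P1
  n6 'c': a→7
  n7 'ca': a→8 b→21 c→17  ←P4
  n8 'caa': c→9
  n9 'caac': b→10
  n10 'caacb': b→11
  n11 'caacbb': ·  ←P2
  n12 'a': b→13
  n13 'ab': b→14
  n14 'abb': b→15
  n15 'abbb': a→16
  n16 'abbba': ·  ←P3
  n17 'cac': a→18
  n18 'caca': b→19
  n19 'cacab': c→20
  n20 'cacabc': ·  ←P5
  n21 'cab': c→22
  n22 'cabc': ·  ←P7

BFS fail/out derivation:
  n1('b'): parent n0 fail=0; on 'b' 0 → fail=0;  out {6}∪∅={6}
  n6('c'): parent n0 fail=0; on 'c' 0 → fail=0;  out ∅∪∅=∅
  n12('a'): parent n0 fail=0; on 'a' 0 → fail=0;  out ∅∪∅=∅
  n2('ba'): parent n1 fail=0; on 'a' 0 → fail=12;  out {0}∪∅={0}
  n7('ca'): parent n6 fail=0; on 'a' 0 → fail=12;  out {4}∪∅={4}
  n13('ab'): parent n12 fail=0; on 'b' 0 → fail=1;  out ∅∪{6}={6}
  n3('baa'): parent n2 fail=12; on 'a' 12→0 → fail=12;  out ∅∪∅=∅
  n8('caa'): parent n7 fail=12; on 'a' 12→0 → fail=12;  out ∅∪∅=∅
  n14('abb'): parent n13 fail=1; on 'b' 1→0 → fail=1;  out ∅∪{6}={6}
  n17('cac'): parent n7 fail=12; on 'c' 12→0 → fail=6;  out ∅∪∅=∅
  n21('cab'): parent n7 fail=12; on 'b' 12 → fail=13;  out ∅∪{6}={6}
  n4('baab'): parent n3 fail=12; on 'b' 12 → fail=13;  out ∅∪{6}={6}
  n9('caac'): parent n8 fail=12; on 'c' 12→0 → fail=6;  out ∅∪∅=∅
  n15('abbb'): parent n14 fail=1; on 'b' 1→0 → fail=1;  out ∅∪{6}={6}
  n18('caca'): parent n17 fail=6; on 'a' 6 → fail=7;  out ∅∪{4}={4}
  n22('cabc'): parent n21 fail=13; on 'c' 13→1→0 → fail=6;  out {7}∪∅={7}
  n5('baabc'): parent n4 fail=13; on 'c' 13→1→0 → fail=6;  out {1}∪∅={1}
  n10('caacb'): parent n9 fail=6; on 'b' 6→0 → fail=1;  out ∅∪{6}={6}
  n16('abbba'): parent n15 fail=1; on 'a' 1 → fail=2;  out {3}∪{0}={0,3}
  n19('cacab'): parent n18 fail=7; on 'b' 7 → fail=21;  out ∅∪{6}={6}
  n11('caacbb'): parent n10 fail=1; on 'b' 1→0 → fail=1;  out {2}∪{6}={2,6}
  n20('cacabc'): parent n19 fail=21; on 'c' 21 → fail=22;  out {5}∪{7}={5,7}

Scan:
pos 0 'b': at 1  → match P6@[0:0]
pos 1 'a': at 2  → match P0@[0:1]
pos 2 'a': at 3
pos 3 'b': at 4  → match P6@[3:3]
pos 4 'c': at 5  → match P1@[0:4]
pos 5 'c': at 6 (via fail)
pos 6 'a': at 7  → match P4@[5:6]
pos 7 'a': at 8
pos 8 'c': at 9
pos 9 'a': at 7 (via fail)  → match P4@[8:9]
pos 10 'c': at 17
pos 11 'a': at 18  → match P4@[10:11]
pos 12 'b': at 19  → match P6@[12:12]
pos 13 'c': at 20  → match P5@[8:13],P7@[10:13]
pos 14 'c': at 6 (via fail)
pos 15 'a': at 7  → match P4@[14:15]
pos 16 'b': at 21  → match P6@[16:16]
pos 17 'b': at 14 (via fail)  → match P6@[17:17]
pos 18 'a': at 2 (via fail)  → match P0@[17:18]
pos 19 'b': at 13 (via fail)  → match P6@[19:19]
pos 20 'b': at 14  → match P6@[20:20]
pos 21 'b': at 15  → match P6@[21:21]
pos 22 'a': at 16  → match P0@[21:22],P3@[18:22]
pos 23 'b': at 13 (via fail)  → match P6@[23:23]
pos 24 'b': at 14  → match P6@[24:24]
pos 25 'a': at 2 (via fail)  → match P0@[24:25]
pos 26 'a': at 3
pos 27 'b': at 4  → match P6@[27:27]
pos 28 'c': at 5  → match P1@[24:28]
pos 29 'c': at 6 (via fail)
pos 30 'a': at 7  → match P4@[29:30]
pos 31 'c': at 17
pos 32 'a': at 18  → match P4@[31:32]
pos 33 'b': at 19  → match P6@[33:33]
pos 34 'c': at 20  → match P5@[29:34],P7@[31:34]
pos 35 'b': at 1 (via fail)  → match P6@[35:35]
pos 36 'c': at 6 (via fail)
pos 37 'a': at 7  → match P4@[36:37]
pos 38 'a': at 8
pos 39 'c': at 9
pos 40 'b': at 10  → match P6@[40:40]
pos 41 'b': at 11  → match P2@[36:41],P6@[41:41]
pos 42 'a': at 2 (via fail)  → match P0@[41:42]
pos 43 'a': at 3
pos 44 'a': at 12 (via fail)
pos 45 'c': at 6 (via fail)
pos 46 'a': at 7  → match P4@[45:46]
pos 47 'c': at 17
pos 48 'a': at 18  → match P4@[47:48]
pos 49 'b': at 19  → match P6@[49:49]
pos 50 'c': at 20  → match P5@[45:50],P7@[47:50]
pos 51 'b': at 1 (via fail)  → match P6@[51:51]
pos 52 'b': at 1 (via fail)  → match P6@[52:52]
pos 53 'c': at 6 (via fail)
pos 54 'a': at 7  → match P4@[53:54]
pos 55 'a': at 8
pos 56 'c': at 9
pos 57 'b': at 10  → match P6@[57:57]
pos 58 'b': at 11  → match P2@[53:58],P6@[58:58]
pos 59 'b': at 1 (via fail)  → match P6@[59:59]
pos 60 'b': at 1 (via fail)  → match P6@[60:60]
pos 61 'a': at 2  → match P0@[60:61]
pos 62 'c': at 6 (via fail)
pos 63 'a': at 7  → match P4@[62:63]
pos 64 'a': at 8
pos 65 'c': at 9
pos 66 'b': at 10  → match P6@[66:66]
pos 67 'b': at 11  → match P2@[62:67],P6@[67:67]
pos 68 'c': at 6 (via fail)
pos 69 'c': at 6 (via fail)
pos 70 'a': at 7  → match P4@[69:70]
pos 71 'b': at 21  → match P6@[71:71]
pos 72 'c': at 22  → match P7@[69:72]
pos 73 'b': at 1 (via fail)  → match P6@[73:73]

Result: [[0,6],[1,0],[3,6],[4,1],[6,4],[9,4],[11,4],[12,6],[13,5],[13,7],[15,4],[16,6],[17,6],[18,0],[19,6],[20,6],[21,6],[22,0],[22,3],[23,6],[24,6],[25,0],[27,6],[28,1],[30,4],[32,4],[33,6],[34,5],[34,7],[35,6],[37,4],[40,6],[41,2],[41,6],[42,0],[46,4],[48,4],[49,6],[50,5],[50,7],[51,6],[52,6],[54,4],[57,6],[58,2],[58,6],[59,6],[60,6],[61,0],[63,4],[66,6],[67,2],[67,6],[70,4],[71,6],[72,7],[73,6]]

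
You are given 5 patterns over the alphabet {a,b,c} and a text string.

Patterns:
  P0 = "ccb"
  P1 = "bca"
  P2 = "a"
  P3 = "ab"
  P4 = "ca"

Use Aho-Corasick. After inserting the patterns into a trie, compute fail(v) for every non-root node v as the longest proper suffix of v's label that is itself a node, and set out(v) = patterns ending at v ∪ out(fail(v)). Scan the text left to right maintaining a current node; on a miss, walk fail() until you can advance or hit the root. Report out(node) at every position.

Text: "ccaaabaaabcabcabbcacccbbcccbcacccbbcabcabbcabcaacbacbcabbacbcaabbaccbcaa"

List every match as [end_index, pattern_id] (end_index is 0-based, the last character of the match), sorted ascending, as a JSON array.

Build:
Trie (insert patterns):
  0='ε' goto a→7 b→4 c→1
  1='c' goto a→9 c→2
  2='cc' goto b→3
  3='ccb' goto ·  [P0 ends]
  4='b' goto c→5
  5='bc' goto a→6
  6='bca' goto ·  [P1 ends]
  7='a' goto b→8  [P2 ends]
  8='ab' goto ·  [P3 ends]
  9='ca' goto ·  [P4 ends]

BFS fail/out derivation:
  n1('c'): parent n0 fail=0; on 'c' 0 → fail=0;  out ∅∪∅=∅
  n4('b'): parent n0 fail=0; on 'b' 0 → fail=0;  out ∅∪∅=∅
  n7('a'): parent n0 fail=0; on 'a' 0 → fail=0;  out {2}∪∅={2}
  n2('cc'): parent n1 fail=0; on 'c' 0 → fail=1;  out ∅∪∅=∅
  n5('bc'): parent n4 fail=0; on 'c' 0 → fail=1;  out ∅∪∅=∅
  n8('ab'): parent n7 fail=0; on 'b' 0 → fail=4;  out {3}∪∅={3}
  n9('ca'): parent n1 fail=0; on 'a' 0 → fail=7;  out {4}∪{2}={2,4}
  n3('ccb'): parent n2 fail=1; on 'b' 1→0 → fail=4;  out {0}∪∅={0}
  n6('bca'): parent n5 fail=1; on 'a' 1 → fail=9;  out {1}∪{2,4}={1,2,4}

Scan:
i=0 'c': node 0→1
i=1 'c': node 1→2
i=2 'a': node 2→9 (fail-walked)  → match P2@[2:2],P4@[1:2]
i=3 'a': node 9→7 (fail-walked)  → match P2@[3:3]
i=4 'a': node 7→7 (fail-walked)  → match P2@[4:4]
i=5 'b': node 7→8  → match P3@[4:5]
i=6 'a': node 8→7 (fail-walked)  → match P2@[6:6]
i=7 'a': node 7→7 (fail-walked)  → match P2@[7:7]
i=8 'a': node 7→7 (fail-walked)  → match P2@[8:8]
i=9 'b': node 7→8  → match P3@[8:9]
i=10 'c': node 8→5 (fail-walked)
i=11 'a': node 5→6  → match P1@[9:11],P2@[11:11],P4@[10:11]
i=12 'b': node 6→8 (fail-walked)  → match P3@[11:12]
i=13 'c': node 8→5 (fail-walked)
i=14 'a': node 5→6  → match P1@[12:14],P2@[14:14],P4@[13:14]
i=15 'b': node 6→8 (fail-walked)  → match P3@[14:15]
i=16 'b': node 8→4 (fail-walked)
i=17 'c': node 4→5
i=18 'a': node 5→6  → match P1@[16:18],P2@[18:18],P4@[17:18]
i=19 'c': node 6→1 (fail-walked)
i=20 'c': node 1→2
i=21 'c': node 2→2 (fail-walked)
i=22 'b': node 2→3  → match P0@[20:22]
i=23 'b': node 3→4 (fail-walked)
i=24 'c': node 4→5
i=25 'c': node 5→2 (fail-walked)
i=26 'c': node 2→2 (fail-walked)
i=27 'b': node 2→3  → match P0@[25:27]
i=28 'c': node 3→5 (fail-walked)
i=29 'a': node 5→6  → match P1@[27:29],P2@[29:29],P4@[28:29]
i=30 'c': node 6→1 (fail-walked)
i=31 'c': node 1→2
i=32 'c': node 2→2 (fail-walked)
i=33 'b': node 2→3  → match P0@[31:33]
i=34 'b': node 3→4 (fail-walked)
i=35 'c': node 4→5
i=36 'a': node 5→6  → match P1@[34:36],P2@[36:36],P4@[35:36]
i=37 'b': node 6→8 (fail-walked)  → match P3@[36:37]
i=38 'c': node 8→5 (fail-walked)
i=39 'a': node 5→6  → match P1@[37:39],P2@[39:39],P4@[38:39]
i=40 'b': node 6→8 (fail-walked)  → match P3@[39:40]
i=41 'b': node 8→4 (fail-walked)
i=42 'c': node 4→5
i=43 'a': node 5→6  → match P1@[41:43],P2@[43:43],P4@[42:43]
i=44 'b': node 6→8 (fail-walked)  → match P3@[43:44]
i=45 'c': node 8→5 (fail-walked)
i=46 'a': node 5→6  → match P1@[44:46],P2@[46:46],P4@[45:46]
i=47 'a': node 6→7 (fail-walked)  → match P2@[47:47]
i=48 'c': node 7→1 (fail-walked)
i=49 'b': node 1→4 (fail-walked)
i=50 'a': node 4→7 (fail-walked)  → match P2@[50:50]
i=51 'c': node 7→1 (fail-walked)
i=52 'b': node 1→4 (fail-walked)
i=53 'c': node 4→5
i=54 'a': node 5→6  → match P1@[52:54],P2@[54:54],P4@[53:54]
i=55 'b': node 6→8 (fail-walked)  → match P3@[54:55]
i=56 'b': node 8→4 (fail-walked)
i=57 'a': node 4→7 (fail-walked)  → match P2@[57:57]
i=58 'c': node 7→1 (fail-walked)
i=59 'b': node 1→4 (fail-walked)
i=60 'c': node 4→5
i=61 'a': node 5→6  → match P1@[59:61],P2@[61:61],P4@[60:61]
i=62 'a': node 6→7 (fail-walked)  → match P2@[62:62]
i=63 'b': node 7→8  → match P3@[62:63]
i=64 'b': node 8→4 (fail-walked)
i=65 'a': node 4→7 (fail-walked)  → match P2@[65:65]
i=66 'c': node 7→1 (fail-walked)
i=67 'c': node 1→2
i=68 'b': node 2→3  → match P0@[66:68]
i=69 'c': node 3→5 (fail-walked)
i=70 'a': node 5→6  → match P1@[68:70],P2@[70:70],P4@[69:70]
i=71 'a': node 6→7 (fail-walked)  → match P2@[71:71]

Result: [[2,2],[2,4],[3,2],[4,2],[5,3],[6,2],[7,2],[8,2],[9,3],[11,1],[11,2],[11,4],[12,3],[14,1],[14,2],[14,4],[15,3],[18,1],[18,2],[18,4],[22,0],[27,0],[29,1],[29,2],[29,4],[33,0],[36,1],[36,2],[36,4],[37,3],[39,1],[39,2],[39,4],[40,3],[43,1],[43,2],[43,4],[44,3],[46,1],[46,2],[46,4],[47,2],[50,2],[54,1],[54,2],[54,4],[55,3],[57,2],[61,1],[61,2],[61,4],[62,2],[63,3],[65,2],[68,0],[70,1],[70,2],[70,4],[71,2]]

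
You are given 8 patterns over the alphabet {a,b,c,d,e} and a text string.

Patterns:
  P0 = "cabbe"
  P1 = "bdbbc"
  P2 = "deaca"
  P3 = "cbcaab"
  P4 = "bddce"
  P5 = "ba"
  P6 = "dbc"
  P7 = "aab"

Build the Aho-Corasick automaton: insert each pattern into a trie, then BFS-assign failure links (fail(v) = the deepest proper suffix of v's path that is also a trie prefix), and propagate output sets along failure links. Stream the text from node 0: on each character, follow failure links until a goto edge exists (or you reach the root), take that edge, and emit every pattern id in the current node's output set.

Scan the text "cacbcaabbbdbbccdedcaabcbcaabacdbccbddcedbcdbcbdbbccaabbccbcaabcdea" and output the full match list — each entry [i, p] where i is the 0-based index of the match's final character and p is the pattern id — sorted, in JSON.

Build:
Trie nodes:
  0='ε' goto a→27 b→6 c→1 d→11
  1='c' goto a→2 b→16
  2='ca' goto b→3
  3='cab' goto b→4
  4='cabb' goto e→5
  5='cabbe' goto ·  ←P0
  6='b' goto a→24 d→7
  7='bd' goto b→8 d→21
  8='bdb' goto b→9
  9='bdbb' goto c→10
  10='bdbbc' goto ·  ←P1
  11='d' goto b→25 e→12
  12='de' goto a→13
  13='dea' goto c→14
  14='deac' goto a→15
  15='deaca' goto ·  ←P2
  16='cb' goto c→17
  17='cbc' goto a→18
  18='cbca' goto a→19
  19='cbcaa' goto b→20
  20='cbcaab' goto ·  ←P3
  21='bdd' goto c→22
  22='bddc' goto e→23
  23='bddce' goto ·  ←P4
  24='ba' goto ·  ←P5
  25='db' goto c→26
  26='dbc' goto ·  ←P6
  27='a' goto a→28
  28='aa' goto b→29
  29='aab' goto ·  ←P7

Failure links (BFS by depth):
  n1('c'): parent n0 fail=0; on 'c' 0 → fail=0;  out ∅∪∅=∅
  n6('b'): parent n0 fail=0; on 'b' 0 → fail=0;  out ∅∪∅=∅
  n11('d'): parent n0 fail=0; on 'd' 0 → fail=0;  out ∅∪∅=∅
  n27('a'): parent n0 fail=0; on 'a' 0 → fail=0;  out ∅∪∅=∅
  n2('ca'): parent n1 fail=0; on 'a' 0 → fail=27;  out ∅∪∅=∅
  n7('bd'): parent n6 fail=0; on 'd' 0 → fail=11;  out ∅∪∅=∅
  n12('de'): parent n11 fail=0; on 'e' 0 → fail=0;  out ∅∪∅=∅
  n16('cb'): parent n1 fail=0; on 'b' 0 → fail=6;  out ∅∪∅=∅
  n24('ba'): parent n6 fail=0; on 'a' 0 → fail=27;  out {5}∪∅={5}
  n25('db'): parent n11 fail=0; on 'b' 0 → fail=6;  out ∅∪∅=∅
  n28('aa'): parent n27 fail=0; on 'a' 0 → fail=27;  out ∅∪∅=∅
  n3('cab'): parent n2 fail=27; on 'b' 27→0 → fail=6;  out ∅∪∅=∅
  n8('bdb'): parent n7 fail=11; on 'b' 11 → fail=25;  out ∅∪∅=∅
  n13('dea'): parent n12 fail=0; on 'a' 0 → fail=27;  out ∅∪∅=∅
  n17('cbc'): parent n16 fail=6; on 'c' 6→0 → fail=1;  out ∅∪∅=∅
  n21('bdd'): parent n7 fail=11; on 'd' 11→0 → fail=11;  out ∅∪∅=∅
  n26('dbc'): parent n25 fail=6; on 'c' 6→0 → fail=1;  out {6}∪∅={6}
  n29('aab'): parent n28 fail=27; on 'b' 27→0 → fail=6;  out {7}∪∅={7}
  n4('cabb'): parent n3 fail=6; on 'b' 6→0 → fail=6;  out ∅∪∅=∅
  n9('bdbb'): parent n8 fail=25; on 'b' 25→6→0 → fail=6;  out ∅∪∅=∅
  n14('deac'): parent n13 fail=27; on 'c' 27→0 → fail=1;  out ∅∪∅=∅
  n18('cbca'): parent n17 fail=1; on 'a' 1 → fail=2;  out ∅∪∅=∅
  n22('bddc'): parent n21 fail=11; on 'c' 11→0 → fail=1;  out ∅∪∅=∅
  n5('cabbe'): parent n4 fail=6; on 'e' 6→0 → fail=0;  out {0}∪∅={0}
  n10('bdbbc'): parent n9 fail=6; on 'c' 6→0 → fail=1;  out {1}∪∅={1}
  n15('deaca'): parent n14 fail=1; on 'a' 1 → fail=2;  out {2}∪∅={2}
  n19('cbcaa'): parent n18 fail=2; on 'a' 2→27 → fail=28;  out ∅∪∅=∅
  n23('bddce'): parent n22 fail=1; on 'e' 1→0 → fail=0;  out {4}∪∅={4}
  n20('cbcaab'): parent n19 fail=28; on 'b' 28 → fail=29;  out {3}∪{7}={3,7}

Scan:
i=0 'c': node 0→1
i=1 'a': node 1→2
i=2 'c': node 2→1 (fail-walked)
i=3 'b': node 1→16
i=4 'c': node 16→17
i=5 'a': node 17→18
i=6 'a': node 18→19
i=7 'b': node 19→20  → match P3@[2:7],P7@[5:7]
i=8 'b': node 20→6 (fail-walked)
i=9 'b': node 6→6 (fail-walked)
i=10 'd': node 6→7
i=11 'b': node 7→8
i=12 'b': node 8→9
i=13 'c': node 9→10  → match P1@[9:13]
i=14 'c': node 10→1 (fail-walked)
i=15 'd': node 1→11 (fail-walked)
i=16 'e': node 11→12
i=17 'd': node 12→11 (fail-walked)
i=18 'c': node 11→1 (fail-walked)
i=19 'a': node 1→2
i=20 'a': node 2→28 (fail-walked)
i=21 'b': node 28→29  → match P7@[19:21]
i=22 'c': node 29→1 (fail-walked)
i=23 'b': node 1→16
i=24 'c': node 16→17
i=25 'a': node 17→18
i=26 'a': node 18→19
i=27 'b': node 19→20  → match P3@[22:27],P7@[25:27]
i=28 'a': node 20→24 (fail-walked)  → match P5@[27:28]
i=29 'c': node 24→1 (fail-walked)
i=30 'd': node 1→11 (fail-walked)
i=31 'b': node 11→25
i=32 'c': node 25→26  → match P6@[30:32]
i=33 'c': node 26→1 (fail-walked)
i=34 'b': node 1→16
i=35 'd': node 16→7 (fail-walked)
i=36 'd': node 7→21
i=37 'c': node 21→22
i=38 'e': node 22→23  → match P4@[34:38]
i=39 'd': node 23→11 (fail-walked)
i=40 'b': node 11→25
i=41 'c': node 25→26  → match P6@[39:41]
i=42 'd': node 26→11 (fail-walked)
i=43 'b': node 11→25
i=44 'c': node 25→26  → match P6@[42:44]
i=45 'b': node 26→16 (fail-walked)
i=46 'd': node 16→7 (fail-walked)
i=47 'b': node 7→8
i=48 'b': node 8→9
i=49 'c': node 9→10  → match P1@[45:49]
i=50 'c': node 10→1 (fail-walked)
i=51 'a': node 1→2
i=52 'a': node 2→28 (fail-walked)
i=53 'b': node 28→29  → match P7@[51:53]
i=54 'b': node 29→6 (fail-walked)
i=55 'c': node 6→1 (fail-walked)
i=56 'c': node 1→1 (fail-walked)
i=57 'b': node 1→16
i=58 'c': node 16→17
i=59 'a': node 17→18
i=60 'a': node 18→19
i=61 'b': node 19→20  → match P3@[56:61],P7@[59:61]
i=62 'c': node 20→1 (fail-walked)
i=63 'd': node 1→11 (fail-walked)
i=64 'e': node 11→12
i=65 'a': node 12→13

All matches (sorted): [[7,3],[7,7],[13,1],[21,7],[27,3],[27,7],[28,5],[32,6],[38,4],[41,6],[44,6],[49,1],[53,7],[61,3],[61,7]]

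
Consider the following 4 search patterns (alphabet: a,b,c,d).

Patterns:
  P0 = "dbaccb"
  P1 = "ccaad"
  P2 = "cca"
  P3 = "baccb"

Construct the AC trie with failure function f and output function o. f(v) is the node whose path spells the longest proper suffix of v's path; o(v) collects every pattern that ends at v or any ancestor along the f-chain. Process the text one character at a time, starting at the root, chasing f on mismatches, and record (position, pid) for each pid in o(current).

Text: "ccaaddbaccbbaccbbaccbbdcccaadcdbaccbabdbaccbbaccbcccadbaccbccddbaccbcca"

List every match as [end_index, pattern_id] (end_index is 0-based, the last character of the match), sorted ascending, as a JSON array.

Build:
Trie nodes:
  0='ε' goto b→12 c→7 d→1
  1='d' goto b→2
  2='db' goto a→3
  3='dba' goto c→4
  4='dbac' goto c→5
  5='dbacc' goto b→6
  6='dbaccb' goto ·  ←P0
  7='c' goto c→8
  8='cc' goto a→9
  9='cca' goto a→10  ←P2
  10='ccaa' goto d→11
  11='ccaad' goto ·  ←P1
  12='b' goto a→13
  13='ba' goto c→14
  14='bac' goto c→15
  15='bacc' goto b→16
  16='baccb' goto ·  ←P3

Failure links (BFS by depth):
  n1('d'): parent n0 fail=0; on 'd' 0 → fail=0;  out ∅∪∅=∅
  n7('c'): parent n0 fail=0; on 'c' 0 → fail=0;  out ∅∪∅=∅
  n12('b'): parent n0 fail=0; on 'b' 0 → fail=0;  out ∅∪∅=∅
  n2('db'): parent n1 fail=0; on 'b' 0 → fail=12;  out ∅∪∅=∅
  n8('cc'): parent n7 fail=0; on 'c' 0 → fail=7;  out ∅∪∅=∅
  n13('ba'): parent n12 fail=0; on 'a' 0 → fail=0;  out ∅∪∅=∅
  n3('dba'): parent n2 fail=12; on 'a' 12 → fail=13;  out ∅∪∅=∅
  n9('cca'): parent n8 fail=7; on 'a' 7→0 → fail=0;  out {2}∪∅={2}
  n14('bac'): parent n13 fail=0; on 'c' 0 → fail=7;  out ∅∪∅=∅
  n4('dbac'): parent n3 fail=13; on 'c' 13 → fail=14;  out ∅∪∅=∅
  n10('ccaa'): parent n9 fail=0; on 'a' 0 → fail=0;  out ∅∪∅=∅
  n15('bacc'): parent n14 fail=7; on 'c' 7 → fail=8;  out ∅∪∅=∅
  n5('dbacc'): parent n4 fail=14; on 'c' 14 → fail=15;  out ∅∪∅=∅
  n11('ccaad'): parent n10 fail=0; on 'd' 0 → fail=1;  out {1}∪∅={1}
  n16('baccb'): parent n15 fail=8; on 'b' 8→7→0 → fail=12;  out {3}∪∅={3}
  n6('dbaccb'): parent n5 fail=15; on 'b' 15 → fail=16;  out {0}∪{3}={0,3}

Scan:
pos 0 'c': at 7
pos 1 'c': at 8
pos 2 'a': at 9  ** P2@[0:2]
pos 3 'a': at 10
pos 4 'd': at 11  ** P1@[0:4]
pos 5 'd': at 1 ·f
pos 6 'b': at 2
pos 7 'a': at 3
pos 8 'c': at 4
pos 9 'c': at 5
pos 10 'b': at 6  ** P0@[5:10],P3@[6:10]
pos 11 'b': at 12 ·f
pos 12 'a': at 13
pos 13 'c': at 14
pos 14 'c': at 15
pos 15 'b': at 16  ** P3@[11:15]
pos 16 'b': at 12 ·f
pos 17 'a': at 13
pos 18 'c': at 14
pos 19 'c': at 15
pos 20 'b': at 16  ** P3@[16:20]
pos 21 'b': at 12 ·f
pos 22 'd': at 1 ·f
pos 23 'c': at 7 ·f
pos 24 'c': at 8
pos 25 'c': at 8 ·f
pos 26 'a': at 9  ** P2@[24:26]
pos 27 'a': at 10
pos 28 'd': at 11  ** P1@[24:28]
pos 29 'c': at 7 ·f
pos 30 'd': at 1 ·f
pos 31 'b': at 2
pos 32 'a': at 3
pos 33 'c': at 4
pos 34 'c': at 5
pos 35 'b': at 6  ** P0@[30:35],P3@[31:35]
pos 36 'a': at 13 ·f
pos 37 'b': at 12 ·f
pos 38 'd': at 1 ·f
pos 39 'b': at 2
pos 40 'a': at 3
pos 41 'c': at 4
pos 42 'c': at 5
pos 43 'b': at 6  ** P0@[38:43],P3@[39:43]
pos 44 'b': at 12 ·f
pos 45 'a': at 13
pos 46 'c': at 14
pos 47 'c': at 15
pos 48 'b': at 16  ** P3@[44:48]
pos 49 'c': at 7 ·f
pos 50 'c': at 8
pos 51 'c': at 8 ·f
pos 52 'a': at 9  ** P2@[50:52]
pos 53 'd': at 1 ·f
pos 54 'b': at 2
pos 55 'a': at 3
pos 56 'c': at 4
pos 57 'c': at 5
pos 58 'b': at 6  ** P0@[53:58],P3@[54:58]
pos 59 'c': at 7 ·f
pos 60 'c': at 8
pos 61 'd': at 1 ·f
pos 62 'd': at 1 ·f
pos 63 'b': at 2
pos 64 'a': at 3
pos 65 'c': at 4
pos 66 'c': at 5
pos 67 'b': at 6  ** P0@[62:67],P3@[63:67]
pos 68 'c': at 7 ·f
pos 69 'c': at 8
pos 70 'a': at 9  ** P2@[68:70]

Result: [[2,2],[4,1],[10,0],[10,3],[15,3],[20,3],[26,2],[28,1],[35,0],[35,3],[43,0],[43,3],[48,3],[52,2],[58,0],[58,3],[67,0],[67,3],[70,2]]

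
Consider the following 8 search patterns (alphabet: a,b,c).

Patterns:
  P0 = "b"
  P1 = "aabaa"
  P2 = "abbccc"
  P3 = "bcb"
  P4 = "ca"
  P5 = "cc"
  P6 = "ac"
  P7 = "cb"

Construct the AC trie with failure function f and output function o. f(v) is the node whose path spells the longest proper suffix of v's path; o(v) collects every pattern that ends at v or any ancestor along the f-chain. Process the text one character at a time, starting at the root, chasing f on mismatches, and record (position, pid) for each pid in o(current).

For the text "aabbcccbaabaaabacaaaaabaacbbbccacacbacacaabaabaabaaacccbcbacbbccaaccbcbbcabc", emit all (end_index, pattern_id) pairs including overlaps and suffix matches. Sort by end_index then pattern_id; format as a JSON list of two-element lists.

Construct AC machine:
Trie (insert patterns):
  n0 'ε': a→2 b→1 c→14
  n1 'b': c→12  ←P0
  n2 'a': a→3 b→7 c→17
  n3 'aa': b→4
  n4 'aab': a→5
  n5 'aaba': a→6
  n6 'aabaa': ·  ←P1
  n7 'ab': b→8
  n8 'abb': c→9
  n9 'abbc': c→10
  n10 'abbcc': c→11
  n11 'abbccc': ·  ←P2
  n12 'bc': b→13
  n13 'bcb': ·  ←P3
  n14 'c': a→15 b→18 c→16
  n15 'ca': ·  ←P4
  n16 'cc': ·  ←P5
  n17 'ac': ·  ←P6
  n18 'cb': ·  ←P7

Failure links (BFS by depth):
  fail(1) 'b': from fail(0)=0 chase 'b': 0 ⇒ 0;  out={0}∪out(0)={0}
  fail(2) 'a': from fail(0)=0 chase 'a': 0 ⇒ 0;  out=∅∪out(0)=∅
  fail(14) 'c': from fail(0)=0 chase 'c': 0 ⇒ 0;  out=∅∪out(0)=∅
  fail(3) 'aa': from fail(2)=0 chase 'a': 0 ⇒ 2;  out=∅∪out(2)=∅
  fail(7) 'ab': from fail(2)=0 chase 'b': 0 ⇒ 1;  out=∅∪out(1)={0}
  fail(12) 'bc': from fail(1)=0 chase 'c': 0 ⇒ 14;  out=∅∪out(14)=∅
  fail(15) 'ca': from fail(14)=0 chase 'a': 0 ⇒ 2;  out={4}∪out(2)={4}
  fail(16) 'cc': from fail(14)=0 chase 'c': 0 ⇒ 14;  out={5}∪out(14)={5}
  fail(17) 'ac': from fail(2)=0 chase 'c': 0 ⇒ 14;  out={6}∪out(14)={6}
  fail(18) 'cb': from fail(14)=0 chase 'b': 0 ⇒ 1;  out={7}∪out(1)={0,7}
  fail(4) 'aab': from fail(3)=2 chase 'b': 2 ⇒ 7;  out=∅∪out(7)={0}
  fail(8) 'abb': from fail(7)=1 chase 'b': 1→0 ⇒ 1;  out=∅∪out(1)={0}
  fail(13) 'bcb': from fail(12)=14 chase 'b': 14 ⇒ 18;  out={3}∪out(18)={0,3,7}
  fail(5) 'aaba': from fail(4)=7 chase 'a': 7→1→0 ⇒ 2;  out=∅∪out(2)=∅
  fail(9) 'abbc': from fail(8)=1 chase 'c': 1 ⇒ 12;  out=∅∪out(12)=∅
  fail(6) 'aabaa': from fail(5)=2 chase 'a': 2 ⇒ 3;  out={1}∪out(3)={1}
  fail(10) 'abbcc': from fail(9)=12 chase 'c': 12→14 ⇒ 16;  out=∅∪out(16)={5}
  fail(11) 'abbccc': from fail(10)=16 chase 'c': 16→14 ⇒ 16;  out={2}∪out(16)={2,5}

Scan:
[0] read 'a'  n0⇒n2
[1] read 'a'  n2⇒n3
[2] read 'b'  n3⇒n4  ** P0@[2:2]
[3] read 'b'  n4⇒n8 ·f  ** P0@[3:3]
[4] read 'c'  n8⇒n9
[5] read 'c'  n9⇒n10  ** P5@[4:5]
[6] read 'c'  n10⇒n11  ** P2@[1:6],P5@[5:6]
[7] read 'b'  n11⇒n18 ·f  ** P0@[7:7],P7@[6:7]
[8] read 'a'  n18⇒n2 ·f
[9] read 'a'  n2⇒n3
[10] read 'b'  n3⇒n4  ** P0@[10:10]
[11] read 'a'  n4⇒n5
[12] read 'a'  n5⇒n6  ** P1@[8:12]
[13] read 'a'  n6⇒n3 ·f
[14] read 'b'  n3⇒n4  ** P0@[14:14]
[15] read 'a'  n4⇒n5
[16] read 'c'  n5⇒n17 ·f  ** P6@[15:16]
[17] read 'a'  n17⇒n15 ·f  ** P4@[16:17]
[18] read 'a'  n15⇒n3 ·f
[19] read 'a'  n3⇒n3 ·f
[20] read 'a'  n3⇒n3 ·f
[21] read 'a'  n3⇒n3 ·f
[22] read 'b'  n3⇒n4  ** P0@[22:22]
[23] read 'a'  n4⇒n5
[24] read 'a'  n5⇒n6  ** P1@[20:24]
[25] read 'c'  n6⇒n17 ·f  ** P6@[24:25]
[26] read 'b'  n17⇒n18 ·f  ** P0@[26:26],P7@[25:26]
[27] read 'b'  n18⇒n1 ·f  ** P0@[27:27]
[28] read 'b'  n1⇒n1 ·f  ** P0@[28:28]
[29] read 'c'  n1⇒n12
[30] read 'c'  n12⇒n16 ·f  ** P5@[29:30]
[31] read 'a'  n16⇒n15 ·f  ** P4@[30:31]
[32] read 'c'  n15⇒n17 ·f  ** P6@[31:32]
[33] read 'a'  n17⇒n15 ·f  ** P4@[32:33]
[34] read 'c'  n15⇒n17 ·f  ** P6@[33:34]
[35] read 'b'  n17⇒n18 ·f  ** P0@[35:35],P7@[34:35]
[36] read 'a'  n18⇒n2 ·f
[37] read 'c'  n2⇒n17  ** P6@[36:37]
[38] read 'a'  n17⇒n15 ·f  ** P4@[37:38]
[39] read 'c'  n15⇒n17 ·f  ** P6@[38:39]
[40] read 'a'  n17⇒n15 ·f  ** P4@[39:40]
[41] read 'a'  n15⇒n3 ·f
[42] read 'b'  n3⇒n4  ** P0@[42:42]
[43] read 'a'  n4⇒n5
[44] read 'a'  n5⇒n6  ** P1@[40:44]
[45] read 'b'  n6⇒n4 ·f  ** P0@[45:45]
[46] read 'a'  n4⇒n5
[47] read 'a'  n5⇒n6  ** P1@[43:47]
[48] read 'b'  n6⇒n4 ·f  ** P0@[48:48]
[49] read 'a'  n4⇒n5
[50] read 'a'  n5⇒n6  ** P1@[46:50]
[51] read 'a'  n6⇒n3 ·f
[52] read 'c'  n3⇒n17 ·f  ** P6@[51:52]
[53] read 'c'  n17⇒n16 ·f  ** P5@[52:53]
[54] read 'c'  n16⇒n16 ·f  ** P5@[53:54]
[55] read 'b'  n16⇒n18 ·f  ** P0@[55:55],P7@[54:55]
[56] read 'c'  n18⇒n12 ·f
[57] read 'b'  n12⇒n13  ** P0@[57:57],P3@[55:57],P7@[56:57]
[58] read 'a'  n13⇒n2 ·f
[59] read 'c'  n2⇒n17  ** P6@[58:59]
[60] read 'b'  n17⇒n18 ·f  ** P0@[60:60],P7@[59:60]
[61] read 'b'  n18⇒n1 ·f  ** P0@[61:61]
[62] read 'c'  n1⇒n12
[63] read 'c'  n12⇒n16 ·f  ** P5@[62:63]
[64] read 'a'  n16⇒n15 ·f  ** P4@[63:64]
[65] read 'a'  n15⇒n3 ·f
[66] read 'c'  n3⇒n17 ·f  ** P6@[65:66]
[67] read 'c'  n17⇒n16 ·f  ** P5@[66:67]
[68] read 'b'  n16⇒n18 ·f  ** P0@[68:68],P7@[67:68]
[69] read 'c'  n18⇒n12 ·f
[70] read 'b'  n12⇒n13  ** P0@[70:70],P3@[68:70],P7@[69:70]
[71] read 'b'  n13⇒n1 ·f  ** P0@[71:71]
[72] read 'c'  n1⇒n12
[73] read 'a'  n12⇒n15 ·f  ** P4@[72:73]
[74] read 'b'  n15⇒n7 ·f  ** P0@[74:74]
[75] read 'c'  n7⇒n12 ·f

Result: [[2,0],[3,0],[5,5],[6,2],[6,5],[7,0],[7,7],[10,0],[12,1],[14,0],[16,6],[17,4],[22,0],[24,1],[25,6],[26,0],[26,7],[27,0],[28,0],[30,5],[31,4],[32,6],[33,4],[34,6],[35,0],[35,7],[37,6],[38,4],[39,6],[40,4],[42,0],[44,1],[45,0],[47,1],[48,0],[50,1],[52,6],[53,5],[54,5],[55,0],[55,7],[57,0],[57,3],[57,7],[59,6],[60,0],[60,7],[61,0],[63,5],[64,4],[66,6],[67,5],[68,0],[68,7],[70,0],[70,3],[70,7],[71,0],[73,4],[74,0]]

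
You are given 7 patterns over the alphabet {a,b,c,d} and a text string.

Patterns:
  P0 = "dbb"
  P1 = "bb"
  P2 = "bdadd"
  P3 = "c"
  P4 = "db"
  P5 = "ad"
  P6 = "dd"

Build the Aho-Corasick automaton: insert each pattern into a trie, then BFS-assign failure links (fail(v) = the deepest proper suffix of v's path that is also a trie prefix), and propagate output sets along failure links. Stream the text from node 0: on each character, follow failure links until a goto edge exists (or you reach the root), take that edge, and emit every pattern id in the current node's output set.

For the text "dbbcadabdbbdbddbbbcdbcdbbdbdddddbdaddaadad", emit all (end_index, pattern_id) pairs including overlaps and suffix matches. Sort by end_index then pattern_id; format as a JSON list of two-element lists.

Build automaton:
Trie (insert patterns):
  n0 'ε': a→11 b→4 c→10 d→1
  n1 'd': b→2 d→13
  n2 'db': b→3  [P4 ends]
  n3 'dbb': ·  [P0 ends]
  n4 'b': b→5 d→6
  n5 'bb': ·  [P1 ends]
  n6 'bd': a→7
  n7 'bda': d→8
  n8 'bdad': d→9
  n9 'bdadd': ·  [P2 ends]
  n10 'c': ·  [P3 ends]
  n11 'a': d→12
  n12 'ad': ·  [P5 ends]
  n13 'dd': ·  [P6 ends]

Failure links (BFS by depth):
  n1('d'): parent n0 fail=0; on 'd' 0 → fail=0;  out ∅∪∅=∅
  n4('b'): parent n0 fail=0; on 'b' 0 → fail=0;  out ∅∪∅=∅
  n10('c'): parent n0 fail=0; on 'c' 0 → fail=0;  out {3}∪∅={3}
  n11('a'): parent n0 fail=0; on 'a' 0 → fail=0;  out ∅∪∅=∅
  n2('db'): parent n1 fail=0; on 'b' 0 → fail=4;  out {4}∪∅={4}
  n5('bb'): parent n4 fail=0; on 'b' 0 → fail=4;  out {1}∪∅={1}
  n6('bd'): parent n4 fail=0; on 'd' 0 → fail=1;  out ∅∪∅=∅
  n12('ad'): parent n11 fail=0; on 'd' 0 → fail=1;  out {5}∪∅={5}
  n13('dd'): parent n1 fail=0; on 'd' 0 → fail=1;  out {6}∪∅={6}
  n3('dbb'): parent n2 fail=4; on 'b' 4 → fail=5;  out {0}∪{1}={0,1}
  n7('bda'): parent n6 fail=1; on 'a' 1→0 → fail=11;  out ∅∪∅=∅
  n8('bdad'): parent n7 fail=11; on 'd' 11 → fail=12;  out ∅∪{5}={5}
  n9('bdadd'): parent n8 fail=12; on 'd' 12→1 → fail=13;  out {2}∪{6}={2,6}

Run:
i=0 'd': node 0→1
i=1 'b': node 1→2  ** P4@[0:1]
i=2 'b': node 2→3  ** P0@[0:2],P1@[1:2]
i=3 'c': node 3→10 (fail-walked)  ** P3@[3:3]
i=4 'a': node 10→11 (fail-walked)
i=5 'd': node 11→12  ** P5@[4:5]
i=6 'a': node 12→11 (fail-walked)
i=7 'b': node 11→4 (fail-walked)
i=8 'd': node 4→6
i=9 'b': node 6→2 (fail-walked)  ** P4@[8:9]
i=10 'b': node 2→3  ** P0@[8:10],P1@[9:10]
i=11 'd': node 3→6 (fail-walked)
i=12 'b': node 6→2 (fail-walked)  ** P4@[11:12]
i=13 'd': node 2→6 (fail-walked)
i=14 'd': node 6→13 (fail-walked)  ** P6@[13:14]
i=15 'b': node 13→2 (fail-walked)  ** P4@[14:15]
i=16 'b': node 2→3  ** P0@[14:16],P1@[15:16]
i=17 'b': node 3→5 (fail-walked)  ** P1@[16:17]
i=18 'c': node 5→10 (fail-walked)  ** P3@[18:18]
i=19 'd': node 10→1 (fail-walked)
i=20 'b': node 1→2  ** P4@[19:20]
i=21 'c': node 2→10 (fail-walked)  ** P3@[21:21]
i=22 'd': node 10→1 (fail-walked)
i=23 'b': node 1→2  ** P4@[22:23]
i=24 'b': node 2→3  ** P0@[22:24],P1@[23:24]
i=25 'd': node 3→6 (fail-walked)
i=26 'b': node 6→2 (fail-walked)  ** P4@[25:26]
i=27 'd': node 2→6 (fail-walked)
i=28 'd': node 6→13 (fail-walked)  ** P6@[27:28]
i=29 'd': node 13→13 (fail-walked)  ** P6@[28:29]
i=30 'd': node 13→13 (fail-walked)  ** P6@[29:30]
i=31 'd': node 13→13 (fail-walked)  ** P6@[30:31]
i=32 'b': node 13→2 (fail-walked)  ** P4@[31:32]
i=33 'd': node 2→6 (fail-walked)
i=34 'a': node 6→7
i=35 'd': node 7→8  ** P5@[34:35]
i=36 'd': node 8→9  ** P2@[32:36],P6@[35:36]
i=37 'a': node 9→11 (fail-walked)
i=38 'a': node 11→11 (fail-walked)
i=39 'd': node 11→12  ** P5@[38:39]
i=40 'a': node 12→11 (fail-walked)
i=41 'd': node 11→12  ** P5@[40:41]

All matches (sorted): [[1,4],[2,0],[2,1],[3,3],[5,5],[9,4],[10,0],[10,1],[12,4],[14,6],[15,4],[16,0],[16,1],[17,1],[18,3],[20,4],[21,3],[23,4],[24,0],[24,1],[26,4],[28,6],[29,6],[30,6],[31,6],[32,4],[35,5],[36,2],[36,6],[39,5],[41,5]]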